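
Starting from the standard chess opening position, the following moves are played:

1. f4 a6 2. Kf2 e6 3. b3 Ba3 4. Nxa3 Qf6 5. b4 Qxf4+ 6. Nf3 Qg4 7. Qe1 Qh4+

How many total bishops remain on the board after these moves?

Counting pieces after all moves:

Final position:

  a b c d e f g h
  ─────────────────
8│♜ ♞ ♝ · ♚ · ♞ ♜│8
7│· ♟ ♟ ♟ · ♟ ♟ ♟│7
6│♟ · · · ♟ · · ·│6
5│· · · · · · · ·│5
4│· ♙ · · · · · ♛│4
3│♘ · · · · ♘ · ·│3
2│♙ · ♙ ♙ ♙ ♔ ♙ ♙│2
1│♖ · ♗ · ♕ ♗ · ♖│1
  ─────────────────
  a b c d e f g h


3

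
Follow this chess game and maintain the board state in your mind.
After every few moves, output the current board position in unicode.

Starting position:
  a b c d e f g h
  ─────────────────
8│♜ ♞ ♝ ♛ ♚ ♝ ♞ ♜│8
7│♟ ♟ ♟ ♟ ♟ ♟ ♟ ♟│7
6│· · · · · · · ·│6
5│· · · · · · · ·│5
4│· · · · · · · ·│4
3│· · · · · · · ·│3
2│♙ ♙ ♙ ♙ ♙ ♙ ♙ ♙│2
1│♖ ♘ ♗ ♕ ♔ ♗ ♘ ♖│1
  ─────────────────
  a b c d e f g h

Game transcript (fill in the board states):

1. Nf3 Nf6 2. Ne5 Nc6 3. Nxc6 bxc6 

  a b c d e f g h
  ─────────────────
8│♜ · ♝ ♛ ♚ ♝ · ♜│8
7│♟ · ♟ ♟ ♟ ♟ ♟ ♟│7
6│· · ♟ · · ♞ · ·│6
5│· · · · · · · ·│5
4│· · · · · · · ·│4
3│· · · · · · · ·│3
2│♙ ♙ ♙ ♙ ♙ ♙ ♙ ♙│2
1│♖ ♘ ♗ ♕ ♔ ♗ · ♖│1
  ─────────────────
  a b c d e f g h

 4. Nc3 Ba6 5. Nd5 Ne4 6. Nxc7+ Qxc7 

  a b c d e f g h
  ─────────────────
8│♜ · · · ♚ ♝ · ♜│8
7│♟ · ♛ ♟ ♟ ♟ ♟ ♟│7
6│♝ · ♟ · · · · ·│6
5│· · · · · · · ·│5
4│· · · · ♞ · · ·│4
3│· · · · · · · ·│3
2│♙ ♙ ♙ ♙ ♙ ♙ ♙ ♙│2
1│♖ · ♗ ♕ ♔ ♗ · ♖│1
  ─────────────────
  a b c d e f g h

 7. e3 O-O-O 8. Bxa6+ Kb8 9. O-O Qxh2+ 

  a b c d e f g h
  ─────────────────
8│· ♚ · ♜ · ♝ · ♜│8
7│♟ · · ♟ ♟ ♟ ♟ ♟│7
6│♗ · ♟ · · · · ·│6
5│· · · · · · · ·│5
4│· · · · ♞ · · ·│4
3│· · · · ♙ · · ·│3
2│♙ ♙ ♙ ♙ · ♙ ♙ ♛│2
1│♖ · ♗ ♕ · ♖ ♔ ·│1
  ─────────────────
  a b c d e f g h

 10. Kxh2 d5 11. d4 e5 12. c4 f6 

  a b c d e f g h
  ─────────────────
8│· ♚ · ♜ · ♝ · ♜│8
7│♟ · · · · · ♟ ♟│7
6│♗ · ♟ · · ♟ · ·│6
5│· · · ♟ ♟ · · ·│5
4│· · ♙ ♙ ♞ · · ·│4
3│· · · · ♙ · · ·│3
2│♙ ♙ · · · ♙ ♙ ♔│2
1│♖ · ♗ ♕ · ♖ · ·│1
  ─────────────────
  a b c d e f g h

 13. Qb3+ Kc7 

  a b c d e f g h
  ─────────────────
8│· · · ♜ · ♝ · ♜│8
7│♟ · ♚ · · · ♟ ♟│7
6│♗ · ♟ · · ♟ · ·│6
5│· · · ♟ ♟ · · ·│5
4│· · ♙ ♙ ♞ · · ·│4
3│· ♕ · · ♙ · · ·│3
2│♙ ♙ · · · ♙ ♙ ♔│2
1│♖ · ♗ · · ♖ · ·│1
  ─────────────────
  a b c d e f g h


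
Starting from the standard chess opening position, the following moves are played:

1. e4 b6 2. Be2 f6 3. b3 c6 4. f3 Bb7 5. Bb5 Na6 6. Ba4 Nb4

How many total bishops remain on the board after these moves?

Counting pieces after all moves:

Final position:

  a b c d e f g h
  ─────────────────
8│♜ · · ♛ ♚ ♝ ♞ ♜│8
7│♟ ♝ · ♟ ♟ · ♟ ♟│7
6│· ♟ ♟ · · ♟ · ·│6
5│· · · · · · · ·│5
4│♗ ♞ · · ♙ · · ·│4
3│· ♙ · · · ♙ · ·│3
2│♙ · ♙ ♙ · · ♙ ♙│2
1│♖ ♘ ♗ ♕ ♔ · ♘ ♖│1
  ─────────────────
  a b c d e f g h


4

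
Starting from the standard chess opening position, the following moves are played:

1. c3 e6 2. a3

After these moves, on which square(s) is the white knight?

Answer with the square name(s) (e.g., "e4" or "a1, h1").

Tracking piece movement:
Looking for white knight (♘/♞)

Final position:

  a b c d e f g h
  ─────────────────
8│♜ ♞ ♝ ♛ ♚ ♝ ♞ ♜│8
7│♟ ♟ ♟ ♟ · ♟ ♟ ♟│7
6│· · · · ♟ · · ·│6
5│· · · · · · · ·│5
4│· · · · · · · ·│4
3│♙ · ♙ · · · · ·│3
2│· ♙ · ♙ ♙ ♙ ♙ ♙│2
1│♖ ♘ ♗ ♕ ♔ ♗ ♘ ♖│1
  ─────────────────
  a b c d e f g h


b1, g1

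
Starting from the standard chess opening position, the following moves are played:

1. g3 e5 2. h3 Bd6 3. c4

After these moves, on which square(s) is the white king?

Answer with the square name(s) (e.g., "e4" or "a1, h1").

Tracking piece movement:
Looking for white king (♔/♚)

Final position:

  a b c d e f g h
  ─────────────────
8│♜ ♞ ♝ ♛ ♚ · ♞ ♜│8
7│♟ ♟ ♟ ♟ · ♟ ♟ ♟│7
6│· · · ♝ · · · ·│6
5│· · · · ♟ · · ·│5
4│· · ♙ · · · · ·│4
3│· · · · · · ♙ ♙│3
2│♙ ♙ · ♙ ♙ ♙ · ·│2
1│♖ ♘ ♗ ♕ ♔ ♗ ♘ ♖│1
  ─────────────────
  a b c d e f g h


e1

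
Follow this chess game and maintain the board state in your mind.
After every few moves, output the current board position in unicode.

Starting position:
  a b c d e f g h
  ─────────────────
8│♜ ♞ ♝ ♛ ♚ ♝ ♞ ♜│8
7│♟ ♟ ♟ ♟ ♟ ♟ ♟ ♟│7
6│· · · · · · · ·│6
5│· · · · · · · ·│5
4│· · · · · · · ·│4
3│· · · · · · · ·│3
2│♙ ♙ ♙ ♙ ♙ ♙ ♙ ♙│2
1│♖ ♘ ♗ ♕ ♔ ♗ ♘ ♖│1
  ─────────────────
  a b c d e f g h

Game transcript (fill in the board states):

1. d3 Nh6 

  a b c d e f g h
  ─────────────────
8│♜ ♞ ♝ ♛ ♚ ♝ · ♜│8
7│♟ ♟ ♟ ♟ ♟ ♟ ♟ ♟│7
6│· · · · · · · ♞│6
5│· · · · · · · ·│5
4│· · · · · · · ·│4
3│· · · ♙ · · · ·│3
2│♙ ♙ ♙ · ♙ ♙ ♙ ♙│2
1│♖ ♘ ♗ ♕ ♔ ♗ ♘ ♖│1
  ─────────────────
  a b c d e f g h

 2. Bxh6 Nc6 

  a b c d e f g h
  ─────────────────
8│♜ · ♝ ♛ ♚ ♝ · ♜│8
7│♟ ♟ ♟ ♟ ♟ ♟ ♟ ♟│7
6│· · ♞ · · · · ♗│6
5│· · · · · · · ·│5
4│· · · · · · · ·│4
3│· · · ♙ · · · ·│3
2│♙ ♙ ♙ · ♙ ♙ ♙ ♙│2
1│♖ ♘ · ♕ ♔ ♗ ♘ ♖│1
  ─────────────────
  a b c d e f g h

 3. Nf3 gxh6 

  a b c d e f g h
  ─────────────────
8│♜ · ♝ ♛ ♚ ♝ · ♜│8
7│♟ ♟ ♟ ♟ ♟ ♟ · ♟│7
6│· · ♞ · · · · ♟│6
5│· · · · · · · ·│5
4│· · · · · · · ·│4
3│· · · ♙ · ♘ · ·│3
2│♙ ♙ ♙ · ♙ ♙ ♙ ♙│2
1│♖ ♘ · ♕ ♔ ♗ · ♖│1
  ─────────────────
  a b c d e f g h

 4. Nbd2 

  a b c d e f g h
  ─────────────────
8│♜ · ♝ ♛ ♚ ♝ · ♜│8
7│♟ ♟ ♟ ♟ ♟ ♟ · ♟│7
6│· · ♞ · · · · ♟│6
5│· · · · · · · ·│5
4│· · · · · · · ·│4
3│· · · ♙ · ♘ · ·│3
2│♙ ♙ ♙ ♘ ♙ ♙ ♙ ♙│2
1│♖ · · ♕ ♔ ♗ · ♖│1
  ─────────────────
  a b c d e f g h


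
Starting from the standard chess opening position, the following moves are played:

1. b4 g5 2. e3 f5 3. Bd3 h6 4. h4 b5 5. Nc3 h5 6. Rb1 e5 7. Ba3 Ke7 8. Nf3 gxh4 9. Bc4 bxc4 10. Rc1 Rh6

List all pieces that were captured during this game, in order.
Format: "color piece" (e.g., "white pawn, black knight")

Tracking captures:
  gxh4: captured white pawn
  bxc4: captured white bishop

white pawn, white bishop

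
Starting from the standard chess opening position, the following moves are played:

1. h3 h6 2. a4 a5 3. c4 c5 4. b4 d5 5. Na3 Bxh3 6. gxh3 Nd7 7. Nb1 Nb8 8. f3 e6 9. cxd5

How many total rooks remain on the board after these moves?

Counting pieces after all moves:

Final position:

  a b c d e f g h
  ─────────────────
8│♜ ♞ · ♛ ♚ ♝ ♞ ♜│8
7│· ♟ · · · ♟ ♟ ·│7
6│· · · · ♟ · · ♟│6
5│♟ · ♟ ♙ · · · ·│5
4│♙ ♙ · · · · · ·│4
3│· · · · · ♙ · ♙│3
2│· · · ♙ ♙ · · ·│2
1│♖ ♘ ♗ ♕ ♔ ♗ ♘ ♖│1
  ─────────────────
  a b c d e f g h


4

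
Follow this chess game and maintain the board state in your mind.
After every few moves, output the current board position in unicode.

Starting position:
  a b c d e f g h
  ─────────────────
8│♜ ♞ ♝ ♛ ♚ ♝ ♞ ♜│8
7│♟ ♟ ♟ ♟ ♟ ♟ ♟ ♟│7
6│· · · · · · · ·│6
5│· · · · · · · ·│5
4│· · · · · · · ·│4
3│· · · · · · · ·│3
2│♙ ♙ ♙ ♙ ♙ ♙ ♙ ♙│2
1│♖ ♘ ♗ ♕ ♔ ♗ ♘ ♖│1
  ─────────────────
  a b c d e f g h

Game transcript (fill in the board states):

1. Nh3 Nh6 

  a b c d e f g h
  ─────────────────
8│♜ ♞ ♝ ♛ ♚ ♝ · ♜│8
7│♟ ♟ ♟ ♟ ♟ ♟ ♟ ♟│7
6│· · · · · · · ♞│6
5│· · · · · · · ·│5
4│· · · · · · · ·│4
3│· · · · · · · ♘│3
2│♙ ♙ ♙ ♙ ♙ ♙ ♙ ♙│2
1│♖ ♘ ♗ ♕ ♔ ♗ · ♖│1
  ─────────────────
  a b c d e f g h

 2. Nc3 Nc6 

  a b c d e f g h
  ─────────────────
8│♜ · ♝ ♛ ♚ ♝ · ♜│8
7│♟ ♟ ♟ ♟ ♟ ♟ ♟ ♟│7
6│· · ♞ · · · · ♞│6
5│· · · · · · · ·│5
4│· · · · · · · ·│4
3│· · ♘ · · · · ♘│3
2│♙ ♙ ♙ ♙ ♙ ♙ ♙ ♙│2
1│♖ · ♗ ♕ ♔ ♗ · ♖│1
  ─────────────────
  a b c d e f g h

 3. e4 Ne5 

  a b c d e f g h
  ─────────────────
8│♜ · ♝ ♛ ♚ ♝ · ♜│8
7│♟ ♟ ♟ ♟ ♟ ♟ ♟ ♟│7
6│· · · · · · · ♞│6
5│· · · · ♞ · · ·│5
4│· · · · ♙ · · ·│4
3│· · ♘ · · · · ♘│3
2│♙ ♙ ♙ ♙ · ♙ ♙ ♙│2
1│♖ · ♗ ♕ ♔ ♗ · ♖│1
  ─────────────────
  a b c d e f g h



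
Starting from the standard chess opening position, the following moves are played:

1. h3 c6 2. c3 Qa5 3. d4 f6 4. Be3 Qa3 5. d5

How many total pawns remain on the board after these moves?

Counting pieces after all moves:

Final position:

  a b c d e f g h
  ─────────────────
8│♜ ♞ ♝ · ♚ ♝ ♞ ♜│8
7│♟ ♟ · ♟ ♟ · ♟ ♟│7
6│· · ♟ · · ♟ · ·│6
5│· · · ♙ · · · ·│5
4│· · · · · · · ·│4
3│♛ · ♙ · ♗ · · ♙│3
2│♙ ♙ · · ♙ ♙ ♙ ·│2
1│♖ ♘ · ♕ ♔ ♗ ♘ ♖│1
  ─────────────────
  a b c d e f g h


16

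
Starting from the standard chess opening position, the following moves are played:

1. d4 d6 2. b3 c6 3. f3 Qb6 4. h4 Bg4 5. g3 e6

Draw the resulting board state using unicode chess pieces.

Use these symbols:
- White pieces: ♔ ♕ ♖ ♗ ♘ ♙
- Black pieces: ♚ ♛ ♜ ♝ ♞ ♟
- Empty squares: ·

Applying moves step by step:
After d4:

♜ ♞ ♝ ♛ ♚ ♝ ♞ ♜
♟ ♟ ♟ ♟ ♟ ♟ ♟ ♟
· · · · · · · ·
· · · · · · · ·
· · · ♙ · · · ·
· · · · · · · ·
♙ ♙ ♙ · ♙ ♙ ♙ ♙
♖ ♘ ♗ ♕ ♔ ♗ ♘ ♖


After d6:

♜ ♞ ♝ ♛ ♚ ♝ ♞ ♜
♟ ♟ ♟ · ♟ ♟ ♟ ♟
· · · ♟ · · · ·
· · · · · · · ·
· · · ♙ · · · ·
· · · · · · · ·
♙ ♙ ♙ · ♙ ♙ ♙ ♙
♖ ♘ ♗ ♕ ♔ ♗ ♘ ♖


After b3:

♜ ♞ ♝ ♛ ♚ ♝ ♞ ♜
♟ ♟ ♟ · ♟ ♟ ♟ ♟
· · · ♟ · · · ·
· · · · · · · ·
· · · ♙ · · · ·
· ♙ · · · · · ·
♙ · ♙ · ♙ ♙ ♙ ♙
♖ ♘ ♗ ♕ ♔ ♗ ♘ ♖


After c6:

♜ ♞ ♝ ♛ ♚ ♝ ♞ ♜
♟ ♟ · · ♟ ♟ ♟ ♟
· · ♟ ♟ · · · ·
· · · · · · · ·
· · · ♙ · · · ·
· ♙ · · · · · ·
♙ · ♙ · ♙ ♙ ♙ ♙
♖ ♘ ♗ ♕ ♔ ♗ ♘ ♖


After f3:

♜ ♞ ♝ ♛ ♚ ♝ ♞ ♜
♟ ♟ · · ♟ ♟ ♟ ♟
· · ♟ ♟ · · · ·
· · · · · · · ·
· · · ♙ · · · ·
· ♙ · · · ♙ · ·
♙ · ♙ · ♙ · ♙ ♙
♖ ♘ ♗ ♕ ♔ ♗ ♘ ♖


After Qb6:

♜ ♞ ♝ · ♚ ♝ ♞ ♜
♟ ♟ · · ♟ ♟ ♟ ♟
· ♛ ♟ ♟ · · · ·
· · · · · · · ·
· · · ♙ · · · ·
· ♙ · · · ♙ · ·
♙ · ♙ · ♙ · ♙ ♙
♖ ♘ ♗ ♕ ♔ ♗ ♘ ♖


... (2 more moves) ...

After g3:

♜ ♞ · · ♚ ♝ ♞ ♜
♟ ♟ · · ♟ ♟ ♟ ♟
· ♛ ♟ ♟ · · · ·
· · · · · · · ·
· · · ♙ · · ♝ ♙
· ♙ · · · ♙ ♙ ·
♙ · ♙ · ♙ · · ·
♖ ♘ ♗ ♕ ♔ ♗ ♘ ♖


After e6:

♜ ♞ · · ♚ ♝ ♞ ♜
♟ ♟ · · · ♟ ♟ ♟
· ♛ ♟ ♟ ♟ · · ·
· · · · · · · ·
· · · ♙ · · ♝ ♙
· ♙ · · · ♙ ♙ ·
♙ · ♙ · ♙ · · ·
♖ ♘ ♗ ♕ ♔ ♗ ♘ ♖



  a b c d e f g h
  ─────────────────
8│♜ ♞ · · ♚ ♝ ♞ ♜│8
7│♟ ♟ · · · ♟ ♟ ♟│7
6│· ♛ ♟ ♟ ♟ · · ·│6
5│· · · · · · · ·│5
4│· · · ♙ · · ♝ ♙│4
3│· ♙ · · · ♙ ♙ ·│3
2│♙ · ♙ · ♙ · · ·│2
1│♖ ♘ ♗ ♕ ♔ ♗ ♘ ♖│1
  ─────────────────
  a b c d e f g h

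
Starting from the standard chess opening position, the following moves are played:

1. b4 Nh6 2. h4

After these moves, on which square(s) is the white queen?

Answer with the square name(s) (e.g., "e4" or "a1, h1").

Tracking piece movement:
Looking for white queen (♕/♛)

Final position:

  a b c d e f g h
  ─────────────────
8│♜ ♞ ♝ ♛ ♚ ♝ · ♜│8
7│♟ ♟ ♟ ♟ ♟ ♟ ♟ ♟│7
6│· · · · · · · ♞│6
5│· · · · · · · ·│5
4│· ♙ · · · · · ♙│4
3│· · · · · · · ·│3
2│♙ · ♙ ♙ ♙ ♙ ♙ ·│2
1│♖ ♘ ♗ ♕ ♔ ♗ ♘ ♖│1
  ─────────────────
  a b c d e f g h


d1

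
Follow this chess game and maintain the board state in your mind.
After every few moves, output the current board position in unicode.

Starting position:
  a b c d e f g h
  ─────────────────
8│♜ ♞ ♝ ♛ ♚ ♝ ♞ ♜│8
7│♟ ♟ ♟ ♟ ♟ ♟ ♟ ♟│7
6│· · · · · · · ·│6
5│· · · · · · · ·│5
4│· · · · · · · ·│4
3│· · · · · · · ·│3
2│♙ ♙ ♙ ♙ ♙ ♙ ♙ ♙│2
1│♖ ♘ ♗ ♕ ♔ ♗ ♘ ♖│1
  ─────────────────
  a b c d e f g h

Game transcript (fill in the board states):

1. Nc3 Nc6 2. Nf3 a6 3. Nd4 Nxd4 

  a b c d e f g h
  ─────────────────
8│♜ · ♝ ♛ ♚ ♝ ♞ ♜│8
7│· ♟ ♟ ♟ ♟ ♟ ♟ ♟│7
6│♟ · · · · · · ·│6
5│· · · · · · · ·│5
4│· · · ♞ · · · ·│4
3│· · ♘ · · · · ·│3
2│♙ ♙ ♙ ♙ ♙ ♙ ♙ ♙│2
1│♖ · ♗ ♕ ♔ ♗ · ♖│1
  ─────────────────
  a b c d e f g h

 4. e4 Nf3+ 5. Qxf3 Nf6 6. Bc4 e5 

  a b c d e f g h
  ─────────────────
8│♜ · ♝ ♛ ♚ ♝ · ♜│8
7│· ♟ ♟ ♟ · ♟ ♟ ♟│7
6│♟ · · · · ♞ · ·│6
5│· · · · ♟ · · ·│5
4│· · ♗ · ♙ · · ·│4
3│· · ♘ · · ♕ · ·│3
2│♙ ♙ ♙ ♙ · ♙ ♙ ♙│2
1│♖ · ♗ · ♔ · · ♖│1
  ─────────────────
  a b c d e f g h

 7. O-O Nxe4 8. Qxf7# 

  a b c d e f g h
  ─────────────────
8│♜ · ♝ ♛ ♚ ♝ · ♜│8
7│· ♟ ♟ ♟ · ♕ ♟ ♟│7
6│♟ · · · · · · ·│6
5│· · · · ♟ · · ·│5
4│· · ♗ · ♞ · · ·│4
3│· · ♘ · · · · ·│3
2│♙ ♙ ♙ ♙ · ♙ ♙ ♙│2
1│♖ · ♗ · · ♖ ♔ ·│1
  ─────────────────
  a b c d e f g h


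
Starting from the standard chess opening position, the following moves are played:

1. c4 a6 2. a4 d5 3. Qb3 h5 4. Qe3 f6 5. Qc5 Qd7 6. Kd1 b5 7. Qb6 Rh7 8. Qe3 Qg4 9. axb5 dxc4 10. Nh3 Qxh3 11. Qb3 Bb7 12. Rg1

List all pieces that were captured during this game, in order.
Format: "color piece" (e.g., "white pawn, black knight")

Tracking captures:
  axb5: captured black pawn
  dxc4: captured white pawn
  Qxh3: captured white knight

black pawn, white pawn, white knight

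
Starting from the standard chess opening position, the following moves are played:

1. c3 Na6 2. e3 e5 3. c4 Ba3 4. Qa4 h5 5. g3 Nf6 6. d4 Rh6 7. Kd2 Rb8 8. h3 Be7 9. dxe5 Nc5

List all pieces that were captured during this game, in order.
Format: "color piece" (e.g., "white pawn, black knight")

Tracking captures:
  dxe5: captured black pawn

black pawn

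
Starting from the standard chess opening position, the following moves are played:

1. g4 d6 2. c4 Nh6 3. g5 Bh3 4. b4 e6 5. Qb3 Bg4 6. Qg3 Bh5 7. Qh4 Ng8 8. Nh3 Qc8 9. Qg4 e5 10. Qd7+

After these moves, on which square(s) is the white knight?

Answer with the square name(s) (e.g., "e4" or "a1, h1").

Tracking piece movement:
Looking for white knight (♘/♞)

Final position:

  a b c d e f g h
  ─────────────────
8│♜ ♞ ♛ · ♚ ♝ ♞ ♜│8
7│♟ ♟ ♟ ♕ · ♟ ♟ ♟│7
6│· · · ♟ · · · ·│6
5│· · · · ♟ · ♙ ♝│5
4│· ♙ ♙ · · · · ·│4
3│· · · · · · · ♘│3
2│♙ · · ♙ ♙ ♙ · ♙│2
1│♖ ♘ ♗ · ♔ ♗ · ♖│1
  ─────────────────
  a b c d e f g h


b1, h3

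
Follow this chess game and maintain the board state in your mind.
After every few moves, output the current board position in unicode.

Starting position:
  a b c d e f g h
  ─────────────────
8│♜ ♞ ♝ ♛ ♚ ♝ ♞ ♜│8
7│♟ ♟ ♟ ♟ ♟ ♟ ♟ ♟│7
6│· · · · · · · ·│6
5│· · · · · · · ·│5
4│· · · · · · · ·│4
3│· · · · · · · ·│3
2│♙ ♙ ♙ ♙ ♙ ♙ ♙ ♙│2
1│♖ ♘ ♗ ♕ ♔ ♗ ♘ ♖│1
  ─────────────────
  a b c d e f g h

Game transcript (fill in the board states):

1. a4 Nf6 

  a b c d e f g h
  ─────────────────
8│♜ ♞ ♝ ♛ ♚ ♝ · ♜│8
7│♟ ♟ ♟ ♟ ♟ ♟ ♟ ♟│7
6│· · · · · ♞ · ·│6
5│· · · · · · · ·│5
4│♙ · · · · · · ·│4
3│· · · · · · · ·│3
2│· ♙ ♙ ♙ ♙ ♙ ♙ ♙│2
1│♖ ♘ ♗ ♕ ♔ ♗ ♘ ♖│1
  ─────────────────
  a b c d e f g h

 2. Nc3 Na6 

  a b c d e f g h
  ─────────────────
8│♜ · ♝ ♛ ♚ ♝ · ♜│8
7│♟ ♟ ♟ ♟ ♟ ♟ ♟ ♟│7
6│♞ · · · · ♞ · ·│6
5│· · · · · · · ·│5
4│♙ · · · · · · ·│4
3│· · ♘ · · · · ·│3
2│· ♙ ♙ ♙ ♙ ♙ ♙ ♙│2
1│♖ · ♗ ♕ ♔ ♗ ♘ ♖│1
  ─────────────────
  a b c d e f g h

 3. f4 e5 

  a b c d e f g h
  ─────────────────
8│♜ · ♝ ♛ ♚ ♝ · ♜│8
7│♟ ♟ ♟ ♟ · ♟ ♟ ♟│7
6│♞ · · · · ♞ · ·│6
5│· · · · ♟ · · ·│5
4│♙ · · · · ♙ · ·│4
3│· · ♘ · · · · ·│3
2│· ♙ ♙ ♙ ♙ · ♙ ♙│2
1│♖ · ♗ ♕ ♔ ♗ ♘ ♖│1
  ─────────────────
  a b c d e f g h

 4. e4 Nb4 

  a b c d e f g h
  ─────────────────
8│♜ · ♝ ♛ ♚ ♝ · ♜│8
7│♟ ♟ ♟ ♟ · ♟ ♟ ♟│7
6│· · · · · ♞ · ·│6
5│· · · · ♟ · · ·│5
4│♙ ♞ · · ♙ ♙ · ·│4
3│· · ♘ · · · · ·│3
2│· ♙ ♙ ♙ · · ♙ ♙│2
1│♖ · ♗ ♕ ♔ ♗ ♘ ♖│1
  ─────────────────
  a b c d e f g h

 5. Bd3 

  a b c d e f g h
  ─────────────────
8│♜ · ♝ ♛ ♚ ♝ · ♜│8
7│♟ ♟ ♟ ♟ · ♟ ♟ ♟│7
6│· · · · · ♞ · ·│6
5│· · · · ♟ · · ·│5
4│♙ ♞ · · ♙ ♙ · ·│4
3│· · ♘ ♗ · · · ·│3
2│· ♙ ♙ ♙ · · ♙ ♙│2
1│♖ · ♗ ♕ ♔ · ♘ ♖│1
  ─────────────────
  a b c d e f g h


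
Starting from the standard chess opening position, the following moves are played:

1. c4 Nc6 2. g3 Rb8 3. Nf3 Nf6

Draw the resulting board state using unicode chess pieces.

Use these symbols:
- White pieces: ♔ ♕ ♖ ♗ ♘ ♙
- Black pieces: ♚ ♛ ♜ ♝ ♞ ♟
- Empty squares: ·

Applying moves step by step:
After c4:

♜ ♞ ♝ ♛ ♚ ♝ ♞ ♜
♟ ♟ ♟ ♟ ♟ ♟ ♟ ♟
· · · · · · · ·
· · · · · · · ·
· · ♙ · · · · ·
· · · · · · · ·
♙ ♙ · ♙ ♙ ♙ ♙ ♙
♖ ♘ ♗ ♕ ♔ ♗ ♘ ♖


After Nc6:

♜ · ♝ ♛ ♚ ♝ ♞ ♜
♟ ♟ ♟ ♟ ♟ ♟ ♟ ♟
· · ♞ · · · · ·
· · · · · · · ·
· · ♙ · · · · ·
· · · · · · · ·
♙ ♙ · ♙ ♙ ♙ ♙ ♙
♖ ♘ ♗ ♕ ♔ ♗ ♘ ♖


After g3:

♜ · ♝ ♛ ♚ ♝ ♞ ♜
♟ ♟ ♟ ♟ ♟ ♟ ♟ ♟
· · ♞ · · · · ·
· · · · · · · ·
· · ♙ · · · · ·
· · · · · · ♙ ·
♙ ♙ · ♙ ♙ ♙ · ♙
♖ ♘ ♗ ♕ ♔ ♗ ♘ ♖


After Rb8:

· ♜ ♝ ♛ ♚ ♝ ♞ ♜
♟ ♟ ♟ ♟ ♟ ♟ ♟ ♟
· · ♞ · · · · ·
· · · · · · · ·
· · ♙ · · · · ·
· · · · · · ♙ ·
♙ ♙ · ♙ ♙ ♙ · ♙
♖ ♘ ♗ ♕ ♔ ♗ ♘ ♖


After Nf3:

· ♜ ♝ ♛ ♚ ♝ ♞ ♜
♟ ♟ ♟ ♟ ♟ ♟ ♟ ♟
· · ♞ · · · · ·
· · · · · · · ·
· · ♙ · · · · ·
· · · · · ♘ ♙ ·
♙ ♙ · ♙ ♙ ♙ · ♙
♖ ♘ ♗ ♕ ♔ ♗ · ♖


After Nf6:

· ♜ ♝ ♛ ♚ ♝ · ♜
♟ ♟ ♟ ♟ ♟ ♟ ♟ ♟
· · ♞ · · ♞ · ·
· · · · · · · ·
· · ♙ · · · · ·
· · · · · ♘ ♙ ·
♙ ♙ · ♙ ♙ ♙ · ♙
♖ ♘ ♗ ♕ ♔ ♗ · ♖



  a b c d e f g h
  ─────────────────
8│· ♜ ♝ ♛ ♚ ♝ · ♜│8
7│♟ ♟ ♟ ♟ ♟ ♟ ♟ ♟│7
6│· · ♞ · · ♞ · ·│6
5│· · · · · · · ·│5
4│· · ♙ · · · · ·│4
3│· · · · · ♘ ♙ ·│3
2│♙ ♙ · ♙ ♙ ♙ · ♙│2
1│♖ ♘ ♗ ♕ ♔ ♗ · ♖│1
  ─────────────────
  a b c d e f g h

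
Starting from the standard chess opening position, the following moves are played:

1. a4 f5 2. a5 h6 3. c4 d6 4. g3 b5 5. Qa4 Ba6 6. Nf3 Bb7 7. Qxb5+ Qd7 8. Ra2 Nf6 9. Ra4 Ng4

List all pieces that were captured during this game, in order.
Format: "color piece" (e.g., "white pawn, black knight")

Tracking captures:
  Qxb5+: captured black pawn

black pawn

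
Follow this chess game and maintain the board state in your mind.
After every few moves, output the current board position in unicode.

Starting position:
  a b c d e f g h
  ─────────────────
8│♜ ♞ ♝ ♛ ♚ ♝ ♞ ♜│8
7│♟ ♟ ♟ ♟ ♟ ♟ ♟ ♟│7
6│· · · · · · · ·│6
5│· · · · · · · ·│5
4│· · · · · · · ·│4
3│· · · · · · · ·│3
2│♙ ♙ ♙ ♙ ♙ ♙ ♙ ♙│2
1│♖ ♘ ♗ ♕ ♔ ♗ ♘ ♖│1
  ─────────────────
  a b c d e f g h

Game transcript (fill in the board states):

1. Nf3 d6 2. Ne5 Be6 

  a b c d e f g h
  ─────────────────
8│♜ ♞ · ♛ ♚ ♝ ♞ ♜│8
7│♟ ♟ ♟ · ♟ ♟ ♟ ♟│7
6│· · · ♟ ♝ · · ·│6
5│· · · · ♘ · · ·│5
4│· · · · · · · ·│4
3│· · · · · · · ·│3
2│♙ ♙ ♙ ♙ ♙ ♙ ♙ ♙│2
1│♖ ♘ ♗ ♕ ♔ ♗ · ♖│1
  ─────────────────
  a b c d e f g h

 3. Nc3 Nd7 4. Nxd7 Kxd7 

  a b c d e f g h
  ─────────────────
8│♜ · · ♛ · ♝ ♞ ♜│8
7│♟ ♟ ♟ ♚ ♟ ♟ ♟ ♟│7
6│· · · ♟ ♝ · · ·│6
5│· · · · · · · ·│5
4│· · · · · · · ·│4
3│· · ♘ · · · · ·│3
2│♙ ♙ ♙ ♙ ♙ ♙ ♙ ♙│2
1│♖ · ♗ ♕ ♔ ♗ · ♖│1
  ─────────────────
  a b c d e f g h

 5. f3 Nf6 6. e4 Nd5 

  a b c d e f g h
  ─────────────────
8│♜ · · ♛ · ♝ · ♜│8
7│♟ ♟ ♟ ♚ ♟ ♟ ♟ ♟│7
6│· · · ♟ ♝ · · ·│6
5│· · · ♞ · · · ·│5
4│· · · · ♙ · · ·│4
3│· · ♘ · · ♙ · ·│3
2│♙ ♙ ♙ ♙ · · ♙ ♙│2
1│♖ · ♗ ♕ ♔ ♗ · ♖│1
  ─────────────────
  a b c d e f g h

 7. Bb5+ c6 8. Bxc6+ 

  a b c d e f g h
  ─────────────────
8│♜ · · ♛ · ♝ · ♜│8
7│♟ ♟ · ♚ ♟ ♟ ♟ ♟│7
6│· · ♗ ♟ ♝ · · ·│6
5│· · · ♞ · · · ·│5
4│· · · · ♙ · · ·│4
3│· · ♘ · · ♙ · ·│3
2│♙ ♙ ♙ ♙ · · ♙ ♙│2
1│♖ · ♗ ♕ ♔ · · ♖│1
  ─────────────────
  a b c d e f g h


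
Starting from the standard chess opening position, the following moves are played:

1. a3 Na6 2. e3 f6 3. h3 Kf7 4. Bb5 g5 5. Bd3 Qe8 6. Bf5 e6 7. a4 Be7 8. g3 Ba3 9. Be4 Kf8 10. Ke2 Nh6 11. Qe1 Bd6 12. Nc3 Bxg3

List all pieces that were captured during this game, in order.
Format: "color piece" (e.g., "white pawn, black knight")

Tracking captures:
  Bxg3: captured white pawn

white pawn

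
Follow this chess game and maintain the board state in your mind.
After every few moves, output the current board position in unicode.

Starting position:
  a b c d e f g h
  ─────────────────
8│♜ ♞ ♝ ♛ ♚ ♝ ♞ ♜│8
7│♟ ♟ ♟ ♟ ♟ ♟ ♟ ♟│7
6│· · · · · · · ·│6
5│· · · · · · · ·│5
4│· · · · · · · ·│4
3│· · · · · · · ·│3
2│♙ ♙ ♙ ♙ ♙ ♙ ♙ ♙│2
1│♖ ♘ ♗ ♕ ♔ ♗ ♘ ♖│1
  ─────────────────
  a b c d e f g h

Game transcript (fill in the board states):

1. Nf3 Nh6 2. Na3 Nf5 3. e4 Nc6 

  a b c d e f g h
  ─────────────────
8│♜ · ♝ ♛ ♚ ♝ · ♜│8
7│♟ ♟ ♟ ♟ ♟ ♟ ♟ ♟│7
6│· · ♞ · · · · ·│6
5│· · · · · ♞ · ·│5
4│· · · · ♙ · · ·│4
3│♘ · · · · ♘ · ·│3
2│♙ ♙ ♙ ♙ · ♙ ♙ ♙│2
1│♖ · ♗ ♕ ♔ ♗ · ♖│1
  ─────────────────
  a b c d e f g h

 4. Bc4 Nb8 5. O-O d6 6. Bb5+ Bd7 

  a b c d e f g h
  ─────────────────
8│♜ ♞ · ♛ ♚ ♝ · ♜│8
7│♟ ♟ ♟ ♝ ♟ ♟ ♟ ♟│7
6│· · · ♟ · · · ·│6
5│· ♗ · · · ♞ · ·│5
4│· · · · ♙ · · ·│4
3│♘ · · · · ♘ · ·│3
2│♙ ♙ ♙ ♙ · ♙ ♙ ♙│2
1│♖ · ♗ ♕ · ♖ ♔ ·│1
  ─────────────────
  a b c d e f g h

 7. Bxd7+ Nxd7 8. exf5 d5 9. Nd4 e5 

  a b c d e f g h
  ─────────────────
8│♜ · · ♛ ♚ ♝ · ♜│8
7│♟ ♟ ♟ ♞ · ♟ ♟ ♟│7
6│· · · · · · · ·│6
5│· · · ♟ ♟ ♙ · ·│5
4│· · · ♘ · · · ·│4
3│♘ · · · · · · ·│3
2│♙ ♙ ♙ ♙ · ♙ ♙ ♙│2
1│♖ · ♗ ♕ · ♖ ♔ ·│1
  ─────────────────
  a b c d e f g h

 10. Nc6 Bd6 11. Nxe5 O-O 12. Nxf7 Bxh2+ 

  a b c d e f g h
  ─────────────────
8│♜ · · ♛ · ♜ ♚ ·│8
7│♟ ♟ ♟ ♞ · ♘ ♟ ♟│7
6│· · · · · · · ·│6
5│· · · ♟ · ♙ · ·│5
4│· · · · · · · ·│4
3│♘ · · · · · · ·│3
2│♙ ♙ ♙ ♙ · ♙ ♙ ♝│2
1│♖ · ♗ ♕ · ♖ ♔ ·│1
  ─────────────────
  a b c d e f g h

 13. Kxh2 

  a b c d e f g h
  ─────────────────
8│♜ · · ♛ · ♜ ♚ ·│8
7│♟ ♟ ♟ ♞ · ♘ ♟ ♟│7
6│· · · · · · · ·│6
5│· · · ♟ · ♙ · ·│5
4│· · · · · · · ·│4
3│♘ · · · · · · ·│3
2│♙ ♙ ♙ ♙ · ♙ ♙ ♔│2
1│♖ · ♗ ♕ · ♖ · ·│1
  ─────────────────
  a b c d e f g h


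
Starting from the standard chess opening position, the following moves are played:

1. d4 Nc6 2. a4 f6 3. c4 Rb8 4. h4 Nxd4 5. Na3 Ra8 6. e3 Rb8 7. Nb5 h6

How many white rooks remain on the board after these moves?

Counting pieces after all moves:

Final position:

  a b c d e f g h
  ─────────────────
8│· ♜ ♝ ♛ ♚ ♝ ♞ ♜│8
7│♟ ♟ ♟ ♟ ♟ · ♟ ·│7
6│· · · · · ♟ · ♟│6
5│· ♘ · · · · · ·│5
4│♙ · ♙ ♞ · · · ♙│4
3│· · · · ♙ · · ·│3
2│· ♙ · · · ♙ ♙ ·│2
1│♖ · ♗ ♕ ♔ ♗ ♘ ♖│1
  ─────────────────
  a b c d e f g h


2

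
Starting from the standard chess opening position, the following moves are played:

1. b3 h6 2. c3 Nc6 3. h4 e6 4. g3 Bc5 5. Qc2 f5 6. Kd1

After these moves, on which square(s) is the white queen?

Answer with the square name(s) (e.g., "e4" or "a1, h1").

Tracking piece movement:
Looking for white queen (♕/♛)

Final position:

  a b c d e f g h
  ─────────────────
8│♜ · ♝ ♛ ♚ · ♞ ♜│8
7│♟ ♟ ♟ ♟ · · ♟ ·│7
6│· · ♞ · ♟ · · ♟│6
5│· · ♝ · · ♟ · ·│5
4│· · · · · · · ♙│4
3│· ♙ ♙ · · · ♙ ·│3
2│♙ · ♕ ♙ ♙ ♙ · ·│2
1│♖ ♘ ♗ ♔ · ♗ ♘ ♖│1
  ─────────────────
  a b c d e f g h


c2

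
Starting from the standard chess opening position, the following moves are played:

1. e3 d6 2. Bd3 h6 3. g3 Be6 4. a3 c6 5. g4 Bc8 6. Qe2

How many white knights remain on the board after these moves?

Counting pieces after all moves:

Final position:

  a b c d e f g h
  ─────────────────
8│♜ ♞ ♝ ♛ ♚ ♝ ♞ ♜│8
7│♟ ♟ · · ♟ ♟ ♟ ·│7
6│· · ♟ ♟ · · · ♟│6
5│· · · · · · · ·│5
4│· · · · · · ♙ ·│4
3│♙ · · ♗ ♙ · · ·│3
2│· ♙ ♙ ♙ ♕ ♙ · ♙│2
1│♖ ♘ ♗ · ♔ · ♘ ♖│1
  ─────────────────
  a b c d e f g h


2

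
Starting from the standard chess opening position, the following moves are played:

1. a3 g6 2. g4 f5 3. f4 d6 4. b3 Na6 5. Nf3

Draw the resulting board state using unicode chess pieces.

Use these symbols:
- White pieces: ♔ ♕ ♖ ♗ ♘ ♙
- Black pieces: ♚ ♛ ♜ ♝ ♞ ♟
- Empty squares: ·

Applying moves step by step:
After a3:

♜ ♞ ♝ ♛ ♚ ♝ ♞ ♜
♟ ♟ ♟ ♟ ♟ ♟ ♟ ♟
· · · · · · · ·
· · · · · · · ·
· · · · · · · ·
♙ · · · · · · ·
· ♙ ♙ ♙ ♙ ♙ ♙ ♙
♖ ♘ ♗ ♕ ♔ ♗ ♘ ♖


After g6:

♜ ♞ ♝ ♛ ♚ ♝ ♞ ♜
♟ ♟ ♟ ♟ ♟ ♟ · ♟
· · · · · · ♟ ·
· · · · · · · ·
· · · · · · · ·
♙ · · · · · · ·
· ♙ ♙ ♙ ♙ ♙ ♙ ♙
♖ ♘ ♗ ♕ ♔ ♗ ♘ ♖


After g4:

♜ ♞ ♝ ♛ ♚ ♝ ♞ ♜
♟ ♟ ♟ ♟ ♟ ♟ · ♟
· · · · · · ♟ ·
· · · · · · · ·
· · · · · · ♙ ·
♙ · · · · · · ·
· ♙ ♙ ♙ ♙ ♙ · ♙
♖ ♘ ♗ ♕ ♔ ♗ ♘ ♖


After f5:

♜ ♞ ♝ ♛ ♚ ♝ ♞ ♜
♟ ♟ ♟ ♟ ♟ · · ♟
· · · · · · ♟ ·
· · · · · ♟ · ·
· · · · · · ♙ ·
♙ · · · · · · ·
· ♙ ♙ ♙ ♙ ♙ · ♙
♖ ♘ ♗ ♕ ♔ ♗ ♘ ♖


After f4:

♜ ♞ ♝ ♛ ♚ ♝ ♞ ♜
♟ ♟ ♟ ♟ ♟ · · ♟
· · · · · · ♟ ·
· · · · · ♟ · ·
· · · · · ♙ ♙ ·
♙ · · · · · · ·
· ♙ ♙ ♙ ♙ · · ♙
♖ ♘ ♗ ♕ ♔ ♗ ♘ ♖


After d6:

♜ ♞ ♝ ♛ ♚ ♝ ♞ ♜
♟ ♟ ♟ · ♟ · · ♟
· · · ♟ · · ♟ ·
· · · · · ♟ · ·
· · · · · ♙ ♙ ·
♙ · · · · · · ·
· ♙ ♙ ♙ ♙ · · ♙
♖ ♘ ♗ ♕ ♔ ♗ ♘ ♖


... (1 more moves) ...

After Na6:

♜ · ♝ ♛ ♚ ♝ ♞ ♜
♟ ♟ ♟ · ♟ · · ♟
♞ · · ♟ · · ♟ ·
· · · · · ♟ · ·
· · · · · ♙ ♙ ·
♙ ♙ · · · · · ·
· · ♙ ♙ ♙ · · ♙
♖ ♘ ♗ ♕ ♔ ♗ ♘ ♖


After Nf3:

♜ · ♝ ♛ ♚ ♝ ♞ ♜
♟ ♟ ♟ · ♟ · · ♟
♞ · · ♟ · · ♟ ·
· · · · · ♟ · ·
· · · · · ♙ ♙ ·
♙ ♙ · · · ♘ · ·
· · ♙ ♙ ♙ · · ♙
♖ ♘ ♗ ♕ ♔ ♗ · ♖



  a b c d e f g h
  ─────────────────
8│♜ · ♝ ♛ ♚ ♝ ♞ ♜│8
7│♟ ♟ ♟ · ♟ · · ♟│7
6│♞ · · ♟ · · ♟ ·│6
5│· · · · · ♟ · ·│5
4│· · · · · ♙ ♙ ·│4
3│♙ ♙ · · · ♘ · ·│3
2│· · ♙ ♙ ♙ · · ♙│2
1│♖ ♘ ♗ ♕ ♔ ♗ · ♖│1
  ─────────────────
  a b c d e f g h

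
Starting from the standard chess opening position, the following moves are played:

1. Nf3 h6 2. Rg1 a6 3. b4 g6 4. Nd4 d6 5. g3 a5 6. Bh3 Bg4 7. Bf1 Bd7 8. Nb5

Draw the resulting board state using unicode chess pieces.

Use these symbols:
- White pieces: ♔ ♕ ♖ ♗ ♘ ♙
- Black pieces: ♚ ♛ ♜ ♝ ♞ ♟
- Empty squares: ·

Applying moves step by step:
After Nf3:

♜ ♞ ♝ ♛ ♚ ♝ ♞ ♜
♟ ♟ ♟ ♟ ♟ ♟ ♟ ♟
· · · · · · · ·
· · · · · · · ·
· · · · · · · ·
· · · · · ♘ · ·
♙ ♙ ♙ ♙ ♙ ♙ ♙ ♙
♖ ♘ ♗ ♕ ♔ ♗ · ♖


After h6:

♜ ♞ ♝ ♛ ♚ ♝ ♞ ♜
♟ ♟ ♟ ♟ ♟ ♟ ♟ ·
· · · · · · · ♟
· · · · · · · ·
· · · · · · · ·
· · · · · ♘ · ·
♙ ♙ ♙ ♙ ♙ ♙ ♙ ♙
♖ ♘ ♗ ♕ ♔ ♗ · ♖


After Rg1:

♜ ♞ ♝ ♛ ♚ ♝ ♞ ♜
♟ ♟ ♟ ♟ ♟ ♟ ♟ ·
· · · · · · · ♟
· · · · · · · ·
· · · · · · · ·
· · · · · ♘ · ·
♙ ♙ ♙ ♙ ♙ ♙ ♙ ♙
♖ ♘ ♗ ♕ ♔ ♗ ♖ ·


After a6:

♜ ♞ ♝ ♛ ♚ ♝ ♞ ♜
· ♟ ♟ ♟ ♟ ♟ ♟ ·
♟ · · · · · · ♟
· · · · · · · ·
· · · · · · · ·
· · · · · ♘ · ·
♙ ♙ ♙ ♙ ♙ ♙ ♙ ♙
♖ ♘ ♗ ♕ ♔ ♗ ♖ ·


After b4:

♜ ♞ ♝ ♛ ♚ ♝ ♞ ♜
· ♟ ♟ ♟ ♟ ♟ ♟ ·
♟ · · · · · · ♟
· · · · · · · ·
· ♙ · · · · · ·
· · · · · ♘ · ·
♙ · ♙ ♙ ♙ ♙ ♙ ♙
♖ ♘ ♗ ♕ ♔ ♗ ♖ ·


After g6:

♜ ♞ ♝ ♛ ♚ ♝ ♞ ♜
· ♟ ♟ ♟ ♟ ♟ · ·
♟ · · · · · ♟ ♟
· · · · · · · ·
· ♙ · · · · · ·
· · · · · ♘ · ·
♙ · ♙ ♙ ♙ ♙ ♙ ♙
♖ ♘ ♗ ♕ ♔ ♗ ♖ ·


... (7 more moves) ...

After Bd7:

♜ ♞ · ♛ ♚ ♝ ♞ ♜
· ♟ ♟ ♝ ♟ ♟ · ·
· · · ♟ · · ♟ ♟
♟ · · · · · · ·
· ♙ · ♘ · · · ·
· · · · · · ♙ ·
♙ · ♙ ♙ ♙ ♙ · ♙
♖ ♘ ♗ ♕ ♔ ♗ ♖ ·


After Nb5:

♜ ♞ · ♛ ♚ ♝ ♞ ♜
· ♟ ♟ ♝ ♟ ♟ · ·
· · · ♟ · · ♟ ♟
♟ ♘ · · · · · ·
· ♙ · · · · · ·
· · · · · · ♙ ·
♙ · ♙ ♙ ♙ ♙ · ♙
♖ ♘ ♗ ♕ ♔ ♗ ♖ ·



  a b c d e f g h
  ─────────────────
8│♜ ♞ · ♛ ♚ ♝ ♞ ♜│8
7│· ♟ ♟ ♝ ♟ ♟ · ·│7
6│· · · ♟ · · ♟ ♟│6
5│♟ ♘ · · · · · ·│5
4│· ♙ · · · · · ·│4
3│· · · · · · ♙ ·│3
2│♙ · ♙ ♙ ♙ ♙ · ♙│2
1│♖ ♘ ♗ ♕ ♔ ♗ ♖ ·│1
  ─────────────────
  a b c d e f g h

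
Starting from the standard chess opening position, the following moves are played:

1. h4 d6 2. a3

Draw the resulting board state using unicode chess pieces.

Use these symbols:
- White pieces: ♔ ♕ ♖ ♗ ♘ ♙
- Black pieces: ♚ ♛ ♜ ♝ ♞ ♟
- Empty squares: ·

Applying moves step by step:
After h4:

♜ ♞ ♝ ♛ ♚ ♝ ♞ ♜
♟ ♟ ♟ ♟ ♟ ♟ ♟ ♟
· · · · · · · ·
· · · · · · · ·
· · · · · · · ♙
· · · · · · · ·
♙ ♙ ♙ ♙ ♙ ♙ ♙ ·
♖ ♘ ♗ ♕ ♔ ♗ ♘ ♖


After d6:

♜ ♞ ♝ ♛ ♚ ♝ ♞ ♜
♟ ♟ ♟ · ♟ ♟ ♟ ♟
· · · ♟ · · · ·
· · · · · · · ·
· · · · · · · ♙
· · · · · · · ·
♙ ♙ ♙ ♙ ♙ ♙ ♙ ·
♖ ♘ ♗ ♕ ♔ ♗ ♘ ♖


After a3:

♜ ♞ ♝ ♛ ♚ ♝ ♞ ♜
♟ ♟ ♟ · ♟ ♟ ♟ ♟
· · · ♟ · · · ·
· · · · · · · ·
· · · · · · · ♙
♙ · · · · · · ·
· ♙ ♙ ♙ ♙ ♙ ♙ ·
♖ ♘ ♗ ♕ ♔ ♗ ♘ ♖



  a b c d e f g h
  ─────────────────
8│♜ ♞ ♝ ♛ ♚ ♝ ♞ ♜│8
7│♟ ♟ ♟ · ♟ ♟ ♟ ♟│7
6│· · · ♟ · · · ·│6
5│· · · · · · · ·│5
4│· · · · · · · ♙│4
3│♙ · · · · · · ·│3
2│· ♙ ♙ ♙ ♙ ♙ ♙ ·│2
1│♖ ♘ ♗ ♕ ♔ ♗ ♘ ♖│1
  ─────────────────
  a b c d e f g h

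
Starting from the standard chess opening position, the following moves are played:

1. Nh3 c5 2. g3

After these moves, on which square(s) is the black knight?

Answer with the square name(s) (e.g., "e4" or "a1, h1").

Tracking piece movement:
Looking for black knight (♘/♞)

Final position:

  a b c d e f g h
  ─────────────────
8│♜ ♞ ♝ ♛ ♚ ♝ ♞ ♜│8
7│♟ ♟ · ♟ ♟ ♟ ♟ ♟│7
6│· · · · · · · ·│6
5│· · ♟ · · · · ·│5
4│· · · · · · · ·│4
3│· · · · · · ♙ ♘│3
2│♙ ♙ ♙ ♙ ♙ ♙ · ♙│2
1│♖ ♘ ♗ ♕ ♔ ♗ · ♖│1
  ─────────────────
  a b c d e f g h


b8, g8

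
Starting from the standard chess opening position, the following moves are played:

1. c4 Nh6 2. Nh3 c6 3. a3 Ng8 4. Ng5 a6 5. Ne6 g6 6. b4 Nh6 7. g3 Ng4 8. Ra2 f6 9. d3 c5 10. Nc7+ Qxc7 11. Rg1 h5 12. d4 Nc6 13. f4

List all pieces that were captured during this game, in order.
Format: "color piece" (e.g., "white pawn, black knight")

Tracking captures:
  Qxc7: captured white knight

white knight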